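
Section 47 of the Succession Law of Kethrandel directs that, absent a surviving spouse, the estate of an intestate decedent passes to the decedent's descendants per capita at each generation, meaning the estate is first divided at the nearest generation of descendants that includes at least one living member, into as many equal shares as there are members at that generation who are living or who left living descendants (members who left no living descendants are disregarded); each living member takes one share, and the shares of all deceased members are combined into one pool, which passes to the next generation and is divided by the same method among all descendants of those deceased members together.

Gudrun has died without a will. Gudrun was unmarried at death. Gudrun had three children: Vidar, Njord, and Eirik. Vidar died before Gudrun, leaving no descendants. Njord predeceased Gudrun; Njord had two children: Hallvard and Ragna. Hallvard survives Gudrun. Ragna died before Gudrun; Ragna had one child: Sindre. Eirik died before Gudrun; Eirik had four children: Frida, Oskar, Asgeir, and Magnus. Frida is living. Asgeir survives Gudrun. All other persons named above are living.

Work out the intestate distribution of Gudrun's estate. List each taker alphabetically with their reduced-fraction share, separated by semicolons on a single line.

There is no surviving spouse, so the entire estate passes to Gudrun's descendants per capita at each generation.
No one at generation 1 (Njord, Eirik) is living; moving to the next generation.
At generation 2 (Hallvard, Ragna, Frida, Oskar, Asgeir, Magnus) there are 6 shares of (1)/6 = 1/6 each.
Living: Hallvard, Frida, Oskar, Asgeir, and Magnus — each takes 1/6.
Deceased: Ragna. That 1/6 share is carried to generation 3.
At generation 3 (Sindre) there are 1 shares of (1/6)/1 = 1/6 each.
Living: Sindre — each takes 1/6.

Asgeir 1/6; Frida 1/6; Hallvard 1/6; Magnus 1/6; Oskar 1/6; Sindre 1/6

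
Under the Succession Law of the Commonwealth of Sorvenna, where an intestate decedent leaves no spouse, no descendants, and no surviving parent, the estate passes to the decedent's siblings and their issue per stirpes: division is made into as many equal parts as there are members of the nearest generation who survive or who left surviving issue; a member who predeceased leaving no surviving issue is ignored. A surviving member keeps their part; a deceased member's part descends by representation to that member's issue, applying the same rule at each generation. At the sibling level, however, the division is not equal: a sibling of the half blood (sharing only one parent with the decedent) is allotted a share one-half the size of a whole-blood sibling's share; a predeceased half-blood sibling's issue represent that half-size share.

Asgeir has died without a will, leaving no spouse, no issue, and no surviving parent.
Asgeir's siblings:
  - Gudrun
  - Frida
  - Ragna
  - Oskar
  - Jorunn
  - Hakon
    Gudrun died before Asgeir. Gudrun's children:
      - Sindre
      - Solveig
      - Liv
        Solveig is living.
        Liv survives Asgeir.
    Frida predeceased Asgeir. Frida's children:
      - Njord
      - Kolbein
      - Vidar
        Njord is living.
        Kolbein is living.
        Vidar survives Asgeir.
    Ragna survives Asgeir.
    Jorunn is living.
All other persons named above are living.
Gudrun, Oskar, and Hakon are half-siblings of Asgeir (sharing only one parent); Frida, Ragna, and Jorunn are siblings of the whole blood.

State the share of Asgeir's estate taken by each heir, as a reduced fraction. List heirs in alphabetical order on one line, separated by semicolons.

Hakon 1/9; Jorunn 2/9; Kolbein 2/27; Liv 1/27; Njord 2/27; Oskar 1/9; Ragna 2/9; Sindre 1/27; Solveig 1/27; Vidar 2/27

No spouse, descendants, or parent survives, so the estate passes to Asgeir's siblings per stirpes.
Half-blood siblings count for one-half the weight of whole-blood siblings at the initial division.
Dividing 1 in proportion to weights (total weight 9/2): Gudrun (weight 1/2) → 1/9; Frida (weight 1) → 2/9; Ragna (weight 1) → 2/9; Oskar (weight 1/2) → 1/9; Jorunn (weight 1) → 2/9; Hakon (weight 1/2) → 1/9.
Gudrun predeceased; the 1/9 allotted to Gudrun's branch passes to Gudrun's issue by representation.
The 1/9 is divided into 3 equal shares of 1/27 among Sindre, Solveig, Liv.
Sindre is living and takes 1/27.
Solveig is living and takes 1/27.
Liv is living and takes 1/27.
Frida predeceased; the 2/9 allotted to Frida's branch passes to Frida's issue by representation.
The 2/9 is divided into 3 equal shares of 2/27 among Njord, Kolbein, Vidar.
Njord is living and takes 2/27.
Kolbein is living and takes 2/27.
Vidar is living and takes 2/27.
Ragna is living and takes 2/9.
Oskar is living and takes 1/9.
Jorunn is living and takes 2/9.
Hakon is living and takes 1/9.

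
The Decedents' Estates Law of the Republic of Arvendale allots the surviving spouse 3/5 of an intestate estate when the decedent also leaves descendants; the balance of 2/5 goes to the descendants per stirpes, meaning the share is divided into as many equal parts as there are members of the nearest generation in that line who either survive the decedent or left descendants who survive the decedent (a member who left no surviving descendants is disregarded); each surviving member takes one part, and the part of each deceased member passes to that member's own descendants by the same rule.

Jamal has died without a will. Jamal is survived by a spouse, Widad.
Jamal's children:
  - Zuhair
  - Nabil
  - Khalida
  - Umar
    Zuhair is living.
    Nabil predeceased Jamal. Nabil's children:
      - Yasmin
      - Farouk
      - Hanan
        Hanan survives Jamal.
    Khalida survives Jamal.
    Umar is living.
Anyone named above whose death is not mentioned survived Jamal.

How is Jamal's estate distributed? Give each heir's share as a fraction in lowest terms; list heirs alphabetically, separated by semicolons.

Farouk 1/30; Hanan 1/30; Khalida 1/10; Umar 1/10; Widad 3/5; Yasmin 1/30; Zuhair 1/10

Widad, as surviving spouse, takes 3/5.
The remaining 2/5 passes to Jamal's descendants per stirpes.
The 2/5 is divided into 4 equal shares of 1/10 among Zuhair, Nabil, Khalida, Umar.
Zuhair is living and takes 1/10.
Nabil predeceased; the 1/10 allotted to Nabil's branch passes to Nabil's issue by representation.
The 1/10 is divided into 3 equal shares of 1/30 among Yasmin, Farouk, Hanan.
Yasmin is living and takes 1/30.
Farouk is living and takes 1/30.
Hanan is living and takes 1/30.
Khalida is living and takes 1/10.
Umar is living and takes 1/10.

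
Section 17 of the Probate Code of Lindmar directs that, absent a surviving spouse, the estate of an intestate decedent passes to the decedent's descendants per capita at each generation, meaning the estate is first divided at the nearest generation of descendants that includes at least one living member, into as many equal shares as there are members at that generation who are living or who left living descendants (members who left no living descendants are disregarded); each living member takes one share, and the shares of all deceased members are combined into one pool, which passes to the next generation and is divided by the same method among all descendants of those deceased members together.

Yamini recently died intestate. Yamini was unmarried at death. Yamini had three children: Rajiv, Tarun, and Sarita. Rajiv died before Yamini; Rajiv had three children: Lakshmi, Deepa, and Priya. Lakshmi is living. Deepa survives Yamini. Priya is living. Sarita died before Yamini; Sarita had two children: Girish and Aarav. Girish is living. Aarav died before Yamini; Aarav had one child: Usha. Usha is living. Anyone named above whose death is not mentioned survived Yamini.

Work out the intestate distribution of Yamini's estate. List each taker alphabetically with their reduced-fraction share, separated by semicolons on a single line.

There is no surviving spouse, so the entire estate passes to Yamini's descendants per capita at each generation.
At generation 1 (Rajiv, Tarun, Sarita) there are 3 shares of (1)/3 = 1/3 each.
Living: Tarun — each takes 1/3.
Deceased: Rajiv and Sarita. Their combined 2/3 is pooled and carried to generation 2.
At generation 2 (Lakshmi, Deepa, Priya, Girish, Aarav) there are 5 shares of (2/3)/5 = 2/15 each.
Living: Lakshmi, Deepa, Priya, and Girish — each takes 2/15.
Deceased: Aarav. That 2/15 share is carried to generation 3.
At generation 3 (Usha) there are 1 shares of (2/15)/1 = 2/15 each.
Living: Usha — each takes 2/15.

Deepa 2/15; Girish 2/15; Lakshmi 2/15; Priya 2/15; Tarun 1/3; Usha 2/15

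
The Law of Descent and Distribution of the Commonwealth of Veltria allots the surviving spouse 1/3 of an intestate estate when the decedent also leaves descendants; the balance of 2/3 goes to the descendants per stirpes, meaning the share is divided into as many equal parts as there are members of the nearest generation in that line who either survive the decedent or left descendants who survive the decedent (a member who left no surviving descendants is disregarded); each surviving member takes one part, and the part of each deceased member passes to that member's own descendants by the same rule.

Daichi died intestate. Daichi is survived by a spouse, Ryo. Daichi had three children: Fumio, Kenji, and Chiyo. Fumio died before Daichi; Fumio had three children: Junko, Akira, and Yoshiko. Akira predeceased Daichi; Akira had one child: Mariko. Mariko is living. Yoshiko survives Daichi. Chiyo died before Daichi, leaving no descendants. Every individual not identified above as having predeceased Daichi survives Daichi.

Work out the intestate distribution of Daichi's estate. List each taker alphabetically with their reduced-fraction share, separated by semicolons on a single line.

Ryo, as surviving spouse, takes 1/3.
The remaining 2/3 passes to Daichi's descendants per stirpes.
Chiyo left no surviving issue, so that branch lapses and is disregarded.
The 2/3 is divided into 2 equal shares of 1/3 among Fumio, Kenji.
Fumio predeceased; the 1/3 allotted to Fumio's branch passes to Fumio's issue by representation.
The 1/3 is divided into 3 equal shares of 1/9 among Junko, Akira, Yoshiko.
Junko is living and takes 1/9.
Akira predeceased; the 1/9 allotted to Akira's branch passes to Akira's issue by representation.
Mariko is the sole taker at this level and receives the full 1/9.
Yoshiko is living and takes 1/9.
Kenji is living and takes 1/3.

Junko 1/9; Kenji 1/3; Mariko 1/9; Ryo 1/3; Yoshiko 1/9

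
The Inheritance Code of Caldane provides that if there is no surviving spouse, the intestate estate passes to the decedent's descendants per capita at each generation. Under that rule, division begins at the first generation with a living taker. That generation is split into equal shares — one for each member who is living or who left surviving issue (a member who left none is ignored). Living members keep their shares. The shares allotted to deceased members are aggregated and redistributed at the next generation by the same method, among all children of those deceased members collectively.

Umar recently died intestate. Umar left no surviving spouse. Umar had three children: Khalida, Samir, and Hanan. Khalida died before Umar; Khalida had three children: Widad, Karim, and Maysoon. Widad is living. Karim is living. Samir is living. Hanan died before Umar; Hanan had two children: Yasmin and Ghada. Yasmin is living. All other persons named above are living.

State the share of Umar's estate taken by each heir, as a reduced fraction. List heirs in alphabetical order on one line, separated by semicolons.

There is no surviving spouse, so the entire estate passes to Umar's descendants per capita at each generation.
At generation 1 (Khalida, Samir, Hanan) there are 3 shares of (1)/3 = 1/3 each.
Living: Samir — each takes 1/3.
Deceased: Khalida and Hanan. Their combined 2/3 is pooled and carried to generation 2.
At generation 2 (Widad, Karim, Maysoon, Yasmin, Ghada) there are 5 shares of (2/3)/5 = 2/15 each.
Living: Widad, Karim, Maysoon, Yasmin, and Ghada — each takes 2/15.

Ghada 2/15; Karim 2/15; Maysoon 2/15; Samir 1/3; Widad 2/15; Yasmin 2/15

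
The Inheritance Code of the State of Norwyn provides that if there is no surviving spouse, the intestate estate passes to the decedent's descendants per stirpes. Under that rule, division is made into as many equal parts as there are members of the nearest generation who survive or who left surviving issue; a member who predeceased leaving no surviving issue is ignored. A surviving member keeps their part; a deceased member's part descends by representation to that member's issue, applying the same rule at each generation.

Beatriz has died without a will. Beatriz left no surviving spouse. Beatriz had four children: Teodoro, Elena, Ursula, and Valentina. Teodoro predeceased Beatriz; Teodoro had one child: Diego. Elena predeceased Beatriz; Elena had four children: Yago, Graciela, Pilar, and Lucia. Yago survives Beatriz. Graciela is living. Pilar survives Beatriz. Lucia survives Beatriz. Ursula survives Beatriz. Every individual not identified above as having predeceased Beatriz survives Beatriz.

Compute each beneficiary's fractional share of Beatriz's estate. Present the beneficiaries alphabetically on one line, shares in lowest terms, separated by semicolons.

There is no surviving spouse, so the entire estate passes to Beatriz's descendants per stirpes.
The estate is divided into 4 equal shares of 1/4 among Teodoro, Elena, Ursula, Valentina.
Teodoro predeceased; the 1/4 allotted to Teodoro's branch passes to Teodoro's issue by representation.
Diego is the sole taker at this level and receives the full 1/4.
Elena predeceased; the 1/4 allotted to Elena's branch passes to Elena's issue by representation.
The 1/4 is divided into 4 equal shares of 1/16 among Yago, Graciela, Pilar, Lucia.
Yago is living and takes 1/16.
Graciela is living and takes 1/16.
Pilar is living and takes 1/16.
Lucia is living and takes 1/16.
Ursula is living and takes 1/4.
Valentina is living and takes 1/4.

Diego 1/4; Graciela 1/16; Lucia 1/16; Pilar 1/16; Ursula 1/4; Valentina 1/4; Yago 1/16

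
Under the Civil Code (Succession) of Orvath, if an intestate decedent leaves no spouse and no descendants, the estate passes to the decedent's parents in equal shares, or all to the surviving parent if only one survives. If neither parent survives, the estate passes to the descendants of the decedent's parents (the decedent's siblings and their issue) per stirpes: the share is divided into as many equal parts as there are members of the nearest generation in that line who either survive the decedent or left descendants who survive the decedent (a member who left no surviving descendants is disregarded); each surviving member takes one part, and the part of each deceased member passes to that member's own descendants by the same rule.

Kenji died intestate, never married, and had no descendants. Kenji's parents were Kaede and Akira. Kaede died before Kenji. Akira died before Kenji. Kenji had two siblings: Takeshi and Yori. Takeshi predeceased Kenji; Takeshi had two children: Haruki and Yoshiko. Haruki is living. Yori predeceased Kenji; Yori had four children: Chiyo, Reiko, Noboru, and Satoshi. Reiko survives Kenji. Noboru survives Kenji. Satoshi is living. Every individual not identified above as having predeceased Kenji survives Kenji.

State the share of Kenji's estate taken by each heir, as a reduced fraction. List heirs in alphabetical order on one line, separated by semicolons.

Chiyo 1/8; Haruki 1/4; Noboru 1/8; Reiko 1/8; Satoshi 1/8; Yoshiko 1/4

Neither parent survives and there are no descendants, so the estate passes to Kenji's siblings and their issue per stirpes.
The estate is divided into 2 equal shares of 1/2 among Takeshi, Yori.
Takeshi predeceased; the 1/2 allotted to Takeshi's branch passes to Takeshi's issue by representation.
The 1/2 is divided into 2 equal shares of 1/4 among Haruki, Yoshiko.
Haruki is living and takes 1/4.
Yoshiko is living and takes 1/4.
Yori predeceased; the 1/2 allotted to Yori's branch passes to Yori's issue by representation.
The 1/2 is divided into 4 equal shares of 1/8 among Chiyo, Reiko, Noboru, Satoshi.
Chiyo is living and takes 1/8.
Reiko is living and takes 1/8.
Noboru is living and takes 1/8.
Satoshi is living and takes 1/8.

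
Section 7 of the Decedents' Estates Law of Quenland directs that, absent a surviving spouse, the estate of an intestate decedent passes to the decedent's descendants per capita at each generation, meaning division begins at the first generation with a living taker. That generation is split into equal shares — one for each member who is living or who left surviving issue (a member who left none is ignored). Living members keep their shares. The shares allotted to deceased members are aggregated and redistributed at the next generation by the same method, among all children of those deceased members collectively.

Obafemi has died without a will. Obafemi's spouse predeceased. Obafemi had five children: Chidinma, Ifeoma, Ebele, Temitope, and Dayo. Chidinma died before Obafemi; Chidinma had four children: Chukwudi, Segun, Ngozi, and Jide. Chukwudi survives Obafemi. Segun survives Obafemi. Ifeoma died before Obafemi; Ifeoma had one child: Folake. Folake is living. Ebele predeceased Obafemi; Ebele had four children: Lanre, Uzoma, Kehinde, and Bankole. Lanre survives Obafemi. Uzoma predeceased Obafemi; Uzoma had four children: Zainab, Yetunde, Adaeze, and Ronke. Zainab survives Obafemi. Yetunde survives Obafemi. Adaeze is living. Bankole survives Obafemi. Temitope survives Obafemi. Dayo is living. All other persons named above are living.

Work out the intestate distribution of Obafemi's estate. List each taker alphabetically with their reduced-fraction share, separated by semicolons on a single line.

Adaeze 1/60; Bankole 1/15; Chukwudi 1/15; Dayo 1/5; Folake 1/15; Jide 1/15; Kehinde 1/15; Lanre 1/15; Ngozi 1/15; Ronke 1/60; Segun 1/15; Temitope 1/5; Yetunde 1/60; Zainab 1/60

There is no surviving spouse, so the entire estate passes to Obafemi's descendants per capita at each generation.
At generation 1 (Chidinma, Ifeoma, Ebele, Temitope, Dayo) there are 5 shares of (1)/5 = 1/5 each.
Living: Temitope and Dayo — each takes 1/5.
Deceased: Chidinma, Ifeoma, and Ebele. Their combined 3/5 is pooled and carried to generation 2.
At generation 2 (Chukwudi, Segun, Ngozi, Jide, Folake, Lanre, Uzoma, Kehinde, Bankole) there are 9 shares of (3/5)/9 = 1/15 each.
Living: Chukwudi, Segun, Ngozi, Jide, Folake, Lanre, Kehinde, and Bankole — each takes 1/15.
Deceased: Uzoma. That 1/15 share is carried to generation 3.
At generation 3 (Zainab, Yetunde, Adaeze, Ronke) there are 4 shares of (1/15)/4 = 1/60 each.
Living: Zainab, Yetunde, Adaeze, and Ronke — each takes 1/60.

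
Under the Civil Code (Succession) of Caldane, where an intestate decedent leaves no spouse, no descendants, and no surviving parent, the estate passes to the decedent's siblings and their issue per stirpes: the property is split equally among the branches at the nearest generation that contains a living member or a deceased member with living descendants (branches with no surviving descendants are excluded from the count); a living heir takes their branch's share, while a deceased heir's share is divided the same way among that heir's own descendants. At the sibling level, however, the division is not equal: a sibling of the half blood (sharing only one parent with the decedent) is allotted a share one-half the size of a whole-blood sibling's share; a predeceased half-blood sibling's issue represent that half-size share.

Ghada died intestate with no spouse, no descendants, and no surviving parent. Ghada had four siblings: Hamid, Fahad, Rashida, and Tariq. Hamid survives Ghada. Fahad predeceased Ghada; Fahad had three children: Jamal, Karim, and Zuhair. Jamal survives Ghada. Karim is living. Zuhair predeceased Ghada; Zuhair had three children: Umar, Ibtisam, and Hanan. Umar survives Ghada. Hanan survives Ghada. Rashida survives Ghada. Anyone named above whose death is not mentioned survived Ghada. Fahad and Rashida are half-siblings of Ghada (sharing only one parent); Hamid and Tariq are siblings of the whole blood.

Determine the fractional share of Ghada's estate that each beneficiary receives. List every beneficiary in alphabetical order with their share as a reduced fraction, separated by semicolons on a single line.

No spouse, descendants, or parent survives, so the estate passes to Ghada's siblings per stirpes.
Half-blood siblings count for one-half the weight of whole-blood siblings at the initial division.
Dividing 1 in proportion to weights (total weight 3): Hamid (weight 1) → 1/3; Fahad (weight 1/2) → 1/6; Rashida (weight 1/2) → 1/6; Tariq (weight 1) → 1/3.
Hamid is living and takes 1/3.
Fahad predeceased; the 1/6 allotted to Fahad's branch passes to Fahad's issue by representation.
The 1/6 is divided into 3 equal shares of 1/18 among Jamal, Karim, Zuhair.
Jamal is living and takes 1/18.
Karim is living and takes 1/18.
Zuhair predeceased; the 1/18 allotted to Zuhair's branch passes to Zuhair's issue by representation.
The 1/18 is divided into 3 equal shares of 1/54 among Umar, Ibtisam, Hanan.
Umar is living and takes 1/54.
Ibtisam is living and takes 1/54.
Hanan is living and takes 1/54.
Rashida is living and takes 1/6.
Tariq is living and takes 1/3.

Hamid 1/3; Hanan 1/54; Ibtisam 1/54; Jamal 1/18; Karim 1/18; Rashida 1/6; Tariq 1/3; Umar 1/54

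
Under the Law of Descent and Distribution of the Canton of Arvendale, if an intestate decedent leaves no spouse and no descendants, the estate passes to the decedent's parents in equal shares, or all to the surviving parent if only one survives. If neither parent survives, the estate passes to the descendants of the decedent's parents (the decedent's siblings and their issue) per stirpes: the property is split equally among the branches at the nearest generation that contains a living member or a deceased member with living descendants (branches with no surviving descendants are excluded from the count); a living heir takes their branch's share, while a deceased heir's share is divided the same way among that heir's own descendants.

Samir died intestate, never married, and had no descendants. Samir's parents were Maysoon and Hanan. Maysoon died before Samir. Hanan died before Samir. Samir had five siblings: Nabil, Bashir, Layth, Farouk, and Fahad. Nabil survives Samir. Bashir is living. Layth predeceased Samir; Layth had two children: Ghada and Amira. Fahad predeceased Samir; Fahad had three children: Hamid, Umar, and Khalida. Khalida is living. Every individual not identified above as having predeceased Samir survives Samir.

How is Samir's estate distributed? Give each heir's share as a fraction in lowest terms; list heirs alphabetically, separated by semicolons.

Neither parent survives and there are no descendants, so the estate passes to Samir's siblings and their issue per stirpes.
The estate is divided into 5 equal shares of 1/5 among Nabil, Bashir, Layth, Farouk, Fahad.
Nabil is living and takes 1/5.
Bashir is living and takes 1/5.
Layth predeceased; the 1/5 allotted to Layth's branch passes to Layth's issue by representation.
The 1/5 is divided into 2 equal shares of 1/10 among Ghada, Amira.
Ghada is living and takes 1/10.
Amira is living and takes 1/10.
Farouk is living and takes 1/5.
Fahad predeceased; the 1/5 allotted to Fahad's branch passes to Fahad's issue by representation.
The 1/5 is divided into 3 equal shares of 1/15 among Hamid, Umar, Khalida.
Hamid is living and takes 1/15.
Umar is living and takes 1/15.
Khalida is living and takes 1/15.

Amira 1/10; Bashir 1/5; Farouk 1/5; Ghada 1/10; Hamid 1/15; Khalida 1/15; Nabil 1/5; Umar 1/15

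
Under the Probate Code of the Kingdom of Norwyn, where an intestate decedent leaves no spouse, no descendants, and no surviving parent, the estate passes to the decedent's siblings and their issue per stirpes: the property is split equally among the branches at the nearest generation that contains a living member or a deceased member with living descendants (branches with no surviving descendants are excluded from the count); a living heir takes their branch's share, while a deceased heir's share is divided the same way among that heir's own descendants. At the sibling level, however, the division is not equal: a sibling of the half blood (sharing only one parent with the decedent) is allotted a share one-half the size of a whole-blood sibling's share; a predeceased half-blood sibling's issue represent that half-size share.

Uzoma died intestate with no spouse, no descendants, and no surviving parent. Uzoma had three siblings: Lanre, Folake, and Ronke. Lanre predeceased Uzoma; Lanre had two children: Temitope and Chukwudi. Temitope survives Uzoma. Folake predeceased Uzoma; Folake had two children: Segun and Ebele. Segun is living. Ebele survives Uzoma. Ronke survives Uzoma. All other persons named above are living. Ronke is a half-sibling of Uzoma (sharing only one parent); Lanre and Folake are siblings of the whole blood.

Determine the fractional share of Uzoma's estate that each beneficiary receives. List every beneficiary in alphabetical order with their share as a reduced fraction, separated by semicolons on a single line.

Chukwudi 1/5; Ebele 1/5; Ronke 1/5; Segun 1/5; Temitope 1/5

No spouse, descendants, or parent survives, so the estate passes to Uzoma's siblings per stirpes.
Half-blood siblings count for one-half the weight of whole-blood siblings at the initial division.
Dividing 1 in proportion to weights (total weight 5/2): Lanre (weight 1) → 2/5; Folake (weight 1) → 2/5; Ronke (weight 1/2) → 1/5.
Lanre predeceased; the 2/5 allotted to Lanre's branch passes to Lanre's issue by representation.
The 2/5 is divided into 2 equal shares of 1/5 among Temitope, Chukwudi.
Temitope is living and takes 1/5.
Chukwudi is living and takes 1/5.
Folake predeceased; the 2/5 allotted to Folake's branch passes to Folake's issue by representation.
The 2/5 is divided into 2 equal shares of 1/5 among Segun, Ebele.
Segun is living and takes 1/5.
Ebele is living and takes 1/5.
Ronke is living and takes 1/5.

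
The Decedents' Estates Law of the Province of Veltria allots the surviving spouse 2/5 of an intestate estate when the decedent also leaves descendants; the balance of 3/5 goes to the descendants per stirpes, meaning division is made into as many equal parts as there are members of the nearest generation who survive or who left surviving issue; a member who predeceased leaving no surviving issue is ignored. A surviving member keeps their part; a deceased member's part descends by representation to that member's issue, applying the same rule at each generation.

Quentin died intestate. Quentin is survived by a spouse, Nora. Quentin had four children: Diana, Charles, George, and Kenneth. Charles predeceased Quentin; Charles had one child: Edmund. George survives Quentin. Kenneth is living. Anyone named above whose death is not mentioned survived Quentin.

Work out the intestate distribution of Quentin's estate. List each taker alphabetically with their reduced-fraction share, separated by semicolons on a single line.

Nora, as surviving spouse, takes 2/5.
The remaining 3/5 passes to Quentin's descendants per stirpes.
The 3/5 is divided into 4 equal shares of 3/20 among Diana, Charles, George, Kenneth.
Diana is living and takes 3/20.
Charles predeceased; the 3/20 allotted to Charles's branch passes to Charles's issue by representation.
Edmund is the sole taker at this level and receives the full 3/20.
George is living and takes 3/20.
Kenneth is living and takes 3/20.

Diana 3/20; Edmund 3/20; George 3/20; Kenneth 3/20; Nora 2/5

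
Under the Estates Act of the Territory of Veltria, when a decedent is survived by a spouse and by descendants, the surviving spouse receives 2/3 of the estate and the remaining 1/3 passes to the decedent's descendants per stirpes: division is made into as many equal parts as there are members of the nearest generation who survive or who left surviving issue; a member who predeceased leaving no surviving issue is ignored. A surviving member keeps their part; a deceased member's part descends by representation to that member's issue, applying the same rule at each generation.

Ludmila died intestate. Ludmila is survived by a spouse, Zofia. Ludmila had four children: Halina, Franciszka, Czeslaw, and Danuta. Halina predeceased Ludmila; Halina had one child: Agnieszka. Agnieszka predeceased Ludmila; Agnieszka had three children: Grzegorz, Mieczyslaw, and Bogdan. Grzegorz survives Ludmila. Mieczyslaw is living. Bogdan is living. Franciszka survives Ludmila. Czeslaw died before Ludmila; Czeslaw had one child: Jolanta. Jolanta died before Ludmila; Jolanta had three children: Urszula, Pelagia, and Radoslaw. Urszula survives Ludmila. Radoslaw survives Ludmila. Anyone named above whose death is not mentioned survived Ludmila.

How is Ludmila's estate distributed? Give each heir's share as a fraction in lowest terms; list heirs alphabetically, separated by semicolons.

Zofia, as surviving spouse, takes 2/3.
The remaining 1/3 passes to Ludmila's descendants per stirpes.
The 1/3 is divided into 4 equal shares of 1/12 among Halina, Franciszka, Czeslaw, Danuta.
Halina predeceased; the 1/12 allotted to Halina's branch passes to Halina's issue by representation.
Agnieszka's line is the sole branch at this level, so the full 1/12 passes to Agnieszka's issue by representation.
The 1/12 is divided into 3 equal shares of 1/36 among Grzegorz, Mieczyslaw, Bogdan.
Grzegorz is living and takes 1/36.
Mieczyslaw is living and takes 1/36.
Bogdan is living and takes 1/36.
Franciszka is living and takes 1/12.
Czeslaw predeceased; the 1/12 allotted to Czeslaw's branch passes to Czeslaw's issue by representation.
Jolanta's line is the sole branch at this level, so the full 1/12 passes to Jolanta's issue by representation.
The 1/12 is divided into 3 equal shares of 1/36 among Urszula, Pelagia, Radoslaw.
Urszula is living and takes 1/36.
Pelagia is living and takes 1/36.
Radoslaw is living and takes 1/36.
Danuta is living and takes 1/12.

Bogdan 1/36; Danuta 1/12; Franciszka 1/12; Grzegorz 1/36; Mieczyslaw 1/36; Pelagia 1/36; Radoslaw 1/36; Urszula 1/36; Zofia 2/3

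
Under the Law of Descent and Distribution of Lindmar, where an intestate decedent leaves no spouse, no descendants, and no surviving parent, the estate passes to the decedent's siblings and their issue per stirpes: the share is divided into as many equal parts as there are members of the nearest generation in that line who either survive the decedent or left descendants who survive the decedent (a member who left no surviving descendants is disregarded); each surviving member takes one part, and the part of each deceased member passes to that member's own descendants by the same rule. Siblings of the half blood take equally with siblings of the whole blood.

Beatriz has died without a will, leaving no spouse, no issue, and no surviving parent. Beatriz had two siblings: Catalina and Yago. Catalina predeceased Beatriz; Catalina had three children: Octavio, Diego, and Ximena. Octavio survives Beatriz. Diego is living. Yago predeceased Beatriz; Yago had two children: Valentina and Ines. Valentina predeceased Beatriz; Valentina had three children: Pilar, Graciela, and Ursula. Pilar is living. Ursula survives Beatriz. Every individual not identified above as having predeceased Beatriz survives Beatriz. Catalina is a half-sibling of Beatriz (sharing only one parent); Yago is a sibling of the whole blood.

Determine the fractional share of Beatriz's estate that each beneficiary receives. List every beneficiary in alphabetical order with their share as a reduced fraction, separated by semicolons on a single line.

No spouse, descendants, or parent survives, so the estate passes to Beatriz's siblings per stirpes.
Half-blood and whole-blood siblings take equally under the stated rule.
The estate is divided into 2 equal shares of 1/2 among Catalina, Yago.
Catalina predeceased; the 1/2 allotted to Catalina's branch passes to Catalina's issue by representation.
The 1/2 is divided into 3 equal shares of 1/6 among Octavio, Diego, Ximena.
Octavio is living and takes 1/6.
Diego is living and takes 1/6.
Ximena is living and takes 1/6.
Yago predeceased; the 1/2 allotted to Yago's branch passes to Yago's issue by representation.
The 1/2 is divided into 2 equal shares of 1/4 among Valentina, Ines.
Valentina predeceased; the 1/4 allotted to Valentina's branch passes to Valentina's issue by representation.
The 1/4 is divided into 3 equal shares of 1/12 among Pilar, Graciela, Ursula.
Pilar is living and takes 1/12.
Graciela is living and takes 1/12.
Ursula is living and takes 1/12.
Ines is living and takes 1/4.

Diego 1/6; Graciela 1/12; Ines 1/4; Octavio 1/6; Pilar 1/12; Ursula 1/12; Ximena 1/6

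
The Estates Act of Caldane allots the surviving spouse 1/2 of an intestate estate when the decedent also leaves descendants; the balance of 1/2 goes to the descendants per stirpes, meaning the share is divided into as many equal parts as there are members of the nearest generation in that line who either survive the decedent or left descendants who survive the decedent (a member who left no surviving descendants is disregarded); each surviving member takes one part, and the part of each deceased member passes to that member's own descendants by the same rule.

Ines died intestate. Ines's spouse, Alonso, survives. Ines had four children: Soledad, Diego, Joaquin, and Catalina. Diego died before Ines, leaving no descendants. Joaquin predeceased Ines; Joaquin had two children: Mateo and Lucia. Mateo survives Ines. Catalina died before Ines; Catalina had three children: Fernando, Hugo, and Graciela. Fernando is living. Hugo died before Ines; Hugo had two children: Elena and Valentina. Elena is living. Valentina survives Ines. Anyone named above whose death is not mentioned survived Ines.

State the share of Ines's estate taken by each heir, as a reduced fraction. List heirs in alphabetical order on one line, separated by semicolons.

Alonso 1/2; Elena 1/36; Fernando 1/18; Graciela 1/18; Lucia 1/12; Mateo 1/12; Soledad 1/6; Valentina 1/36

Alonso, as surviving spouse, takes 1/2.
The remaining 1/2 passes to Ines's descendants per stirpes.
Diego left no surviving issue, so that branch lapses and is disregarded.
The 1/2 is divided into 3 equal shares of 1/6 among Soledad, Joaquin, Catalina.
Soledad is living and takes 1/6.
Joaquin predeceased; the 1/6 allotted to Joaquin's branch passes to Joaquin's issue by representation.
The 1/6 is divided into 2 equal shares of 1/12 among Mateo, Lucia.
Mateo is living and takes 1/12.
Lucia is living and takes 1/12.
Catalina predeceased; the 1/6 allotted to Catalina's branch passes to Catalina's issue by representation.
The 1/6 is divided into 3 equal shares of 1/18 among Fernando, Hugo, Graciela.
Fernando is living and takes 1/18.
Hugo predeceased; the 1/18 allotted to Hugo's branch passes to Hugo's issue by representation.
The 1/18 is divided into 2 equal shares of 1/36 among Elena, Valentina.
Elena is living and takes 1/36.
Valentina is living and takes 1/36.
Graciela is living and takes 1/18.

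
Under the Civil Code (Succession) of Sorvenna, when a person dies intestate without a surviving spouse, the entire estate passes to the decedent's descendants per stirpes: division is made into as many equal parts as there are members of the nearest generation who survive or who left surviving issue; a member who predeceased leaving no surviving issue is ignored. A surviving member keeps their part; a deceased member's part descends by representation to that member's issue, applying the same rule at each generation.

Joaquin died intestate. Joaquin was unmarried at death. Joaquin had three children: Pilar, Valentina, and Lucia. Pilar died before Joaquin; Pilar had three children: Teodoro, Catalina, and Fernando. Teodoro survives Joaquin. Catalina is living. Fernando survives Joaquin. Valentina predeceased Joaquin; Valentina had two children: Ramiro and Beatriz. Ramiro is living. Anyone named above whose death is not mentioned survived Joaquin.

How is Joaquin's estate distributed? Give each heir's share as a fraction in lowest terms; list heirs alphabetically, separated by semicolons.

Beatriz 1/6; Catalina 1/9; Fernando 1/9; Lucia 1/3; Ramiro 1/6; Teodoro 1/9

There is no surviving spouse, so the entire estate passes to Joaquin's descendants per stirpes.
The estate is divided into 3 equal shares of 1/3 among Pilar, Valentina, Lucia.
Pilar predeceased; the 1/3 allotted to Pilar's branch passes to Pilar's issue by representation.
The 1/3 is divided into 3 equal shares of 1/9 among Teodoro, Catalina, Fernando.
Teodoro is living and takes 1/9.
Catalina is living and takes 1/9.
Fernando is living and takes 1/9.
Valentina predeceased; the 1/3 allotted to Valentina's branch passes to Valentina's issue by representation.
The 1/3 is divided into 2 equal shares of 1/6 among Ramiro, Beatriz.
Ramiro is living and takes 1/6.
Beatriz is living and takes 1/6.
Lucia is living and takes 1/3.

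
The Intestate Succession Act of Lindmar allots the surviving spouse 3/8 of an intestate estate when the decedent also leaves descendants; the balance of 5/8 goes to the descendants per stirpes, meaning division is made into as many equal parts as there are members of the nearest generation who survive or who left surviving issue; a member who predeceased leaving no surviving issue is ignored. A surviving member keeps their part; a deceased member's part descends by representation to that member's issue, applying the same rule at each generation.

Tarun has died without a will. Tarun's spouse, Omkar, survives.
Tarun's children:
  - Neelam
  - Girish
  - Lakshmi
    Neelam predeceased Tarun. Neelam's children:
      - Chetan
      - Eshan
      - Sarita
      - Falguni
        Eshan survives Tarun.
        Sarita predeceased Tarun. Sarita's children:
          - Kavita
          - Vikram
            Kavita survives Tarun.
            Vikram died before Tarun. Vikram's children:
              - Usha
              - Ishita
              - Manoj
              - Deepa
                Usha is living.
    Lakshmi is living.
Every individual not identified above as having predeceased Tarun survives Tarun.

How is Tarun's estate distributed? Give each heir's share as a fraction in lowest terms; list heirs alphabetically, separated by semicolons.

Chetan 5/96; Deepa 5/768; Eshan 5/96; Falguni 5/96; Girish 5/24; Ishita 5/768; Kavita 5/192; Lakshmi 5/24; Manoj 5/768; Omkar 3/8; Usha 5/768

Omkar, as surviving spouse, takes 3/8.
The remaining 5/8 passes to Tarun's descendants per stirpes.
The 5/8 is divided into 3 equal shares of 5/24 among Neelam, Girish, Lakshmi.
Neelam predeceased; the 5/24 allotted to Neelam's branch passes to Neelam's issue by representation.
The 5/24 is divided into 4 equal shares of 5/96 among Chetan, Eshan, Sarita, Falguni.
Chetan is living and takes 5/96.
Eshan is living and takes 5/96.
Sarita predeceased; the 5/96 allotted to Sarita's branch passes to Sarita's issue by representation.
The 5/96 is divided into 2 equal shares of 5/192 among Kavita, Vikram.
Kavita is living and takes 5/192.
Vikram predeceased; the 5/192 allotted to Vikram's branch passes to Vikram's issue by representation.
The 5/192 is divided into 4 equal shares of 5/768 among Usha, Ishita, Manoj, Deepa.
Usha is living and takes 5/768.
Ishita is living and takes 5/768.
Manoj is living and takes 5/768.
Deepa is living and takes 5/768.
Falguni is living and takes 5/96.
Girish is living and takes 5/24.
Lakshmi is living and takes 5/24.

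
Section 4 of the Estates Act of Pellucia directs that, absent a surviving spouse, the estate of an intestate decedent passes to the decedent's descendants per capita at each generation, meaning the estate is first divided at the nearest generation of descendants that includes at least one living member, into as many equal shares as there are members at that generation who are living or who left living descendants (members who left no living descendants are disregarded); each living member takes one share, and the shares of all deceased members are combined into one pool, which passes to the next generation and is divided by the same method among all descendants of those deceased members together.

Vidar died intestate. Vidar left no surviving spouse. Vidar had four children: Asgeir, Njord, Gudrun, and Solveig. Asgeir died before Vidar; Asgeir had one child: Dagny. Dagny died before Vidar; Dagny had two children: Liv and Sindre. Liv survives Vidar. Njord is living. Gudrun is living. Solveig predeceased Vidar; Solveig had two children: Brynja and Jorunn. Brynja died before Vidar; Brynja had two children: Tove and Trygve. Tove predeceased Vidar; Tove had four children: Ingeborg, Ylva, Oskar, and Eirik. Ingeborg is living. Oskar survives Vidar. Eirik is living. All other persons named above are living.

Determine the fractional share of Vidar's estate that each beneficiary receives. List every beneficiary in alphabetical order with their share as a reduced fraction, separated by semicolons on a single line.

There is no surviving spouse, so the entire estate passes to Vidar's descendants per capita at each generation.
At generation 1 (Asgeir, Njord, Gudrun, Solveig) there are 4 shares of (1)/4 = 1/4 each.
Living: Njord and Gudrun — each takes 1/4.
Deceased: Asgeir and Solveig. Their combined 1/2 is pooled and carried to generation 2.
At generation 2 (Dagny, Brynja, Jorunn) there are 3 shares of (1/2)/3 = 1/6 each.
Living: Jorunn — each takes 1/6.
Deceased: Dagny and Brynja. Their combined 1/3 is pooled and carried to generation 3.
At generation 3 (Liv, Sindre, Tove, Trygve) there are 4 shares of (1/3)/4 = 1/12 each.
Living: Liv, Sindre, and Trygve — each takes 1/12.
Deceased: Tove. That 1/12 share is carried to generation 4.
At generation 4 (Ingeborg, Ylva, Oskar, Eirik) there are 4 shares of (1/12)/4 = 1/48 each.
Living: Ingeborg, Ylva, Oskar, and Eirik — each takes 1/48.

Eirik 1/48; Gudrun 1/4; Ingeborg 1/48; Jorunn 1/6; Liv 1/12; Njord 1/4; Oskar 1/48; Sindre 1/12; Trygve 1/12; Ylva 1/48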